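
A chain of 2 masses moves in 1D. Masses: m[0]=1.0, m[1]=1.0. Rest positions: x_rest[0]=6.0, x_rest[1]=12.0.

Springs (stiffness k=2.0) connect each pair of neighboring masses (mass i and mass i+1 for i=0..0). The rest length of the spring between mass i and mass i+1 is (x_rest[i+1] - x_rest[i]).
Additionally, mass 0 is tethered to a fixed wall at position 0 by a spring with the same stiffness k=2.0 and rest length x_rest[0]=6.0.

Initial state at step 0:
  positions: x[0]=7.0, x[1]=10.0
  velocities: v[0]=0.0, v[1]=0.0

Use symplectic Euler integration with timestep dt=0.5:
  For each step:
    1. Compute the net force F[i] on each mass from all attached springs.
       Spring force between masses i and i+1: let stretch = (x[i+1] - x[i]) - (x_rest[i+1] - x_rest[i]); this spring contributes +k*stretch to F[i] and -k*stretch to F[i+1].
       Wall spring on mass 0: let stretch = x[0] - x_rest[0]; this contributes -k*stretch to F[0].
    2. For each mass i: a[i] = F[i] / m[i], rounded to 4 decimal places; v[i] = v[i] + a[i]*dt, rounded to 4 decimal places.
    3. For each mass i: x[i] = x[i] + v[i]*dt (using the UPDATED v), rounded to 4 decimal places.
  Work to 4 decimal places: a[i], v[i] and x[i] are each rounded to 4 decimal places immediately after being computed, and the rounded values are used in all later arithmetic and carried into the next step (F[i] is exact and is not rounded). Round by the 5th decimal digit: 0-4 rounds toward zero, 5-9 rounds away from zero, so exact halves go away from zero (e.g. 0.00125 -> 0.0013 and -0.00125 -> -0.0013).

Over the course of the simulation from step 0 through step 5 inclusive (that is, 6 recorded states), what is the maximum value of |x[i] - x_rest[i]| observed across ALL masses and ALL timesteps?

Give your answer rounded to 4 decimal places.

Answer: 2.2813

Derivation:
Step 0: x=[7.0000 10.0000] v=[0.0000 0.0000]
Step 1: x=[5.0000 11.5000] v=[-4.0000 3.0000]
Step 2: x=[3.7500 12.7500] v=[-2.5000 2.5000]
Step 3: x=[5.1250 12.5000] v=[2.7500 -0.5000]
Step 4: x=[7.6250 11.5625] v=[5.0000 -1.8750]
Step 5: x=[8.2813 11.6563] v=[1.3125 0.1875]
Max displacement = 2.2813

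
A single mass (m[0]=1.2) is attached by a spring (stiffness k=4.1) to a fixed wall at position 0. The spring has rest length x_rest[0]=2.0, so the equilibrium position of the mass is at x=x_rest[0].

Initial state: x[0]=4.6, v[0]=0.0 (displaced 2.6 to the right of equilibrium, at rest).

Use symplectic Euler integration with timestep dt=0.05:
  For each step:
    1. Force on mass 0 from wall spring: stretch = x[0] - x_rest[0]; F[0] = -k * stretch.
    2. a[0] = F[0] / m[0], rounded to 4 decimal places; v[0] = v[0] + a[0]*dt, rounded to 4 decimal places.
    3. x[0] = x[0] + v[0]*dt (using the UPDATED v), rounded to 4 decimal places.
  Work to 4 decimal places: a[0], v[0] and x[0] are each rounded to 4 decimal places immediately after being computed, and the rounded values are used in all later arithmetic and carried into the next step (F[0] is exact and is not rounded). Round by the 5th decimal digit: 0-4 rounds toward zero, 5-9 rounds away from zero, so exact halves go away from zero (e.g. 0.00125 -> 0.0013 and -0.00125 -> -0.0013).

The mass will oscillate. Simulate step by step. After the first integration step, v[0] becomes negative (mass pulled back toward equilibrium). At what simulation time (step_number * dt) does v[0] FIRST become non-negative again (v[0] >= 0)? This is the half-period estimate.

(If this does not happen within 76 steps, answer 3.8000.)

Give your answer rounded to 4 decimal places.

Answer: 1.7000

Derivation:
Step 0: x=[4.6000] v=[0.0000]
Step 1: x=[4.5778] v=[-0.4442]
Step 2: x=[4.5336] v=[-0.8846]
Step 3: x=[4.4677] v=[-1.3174]
Step 4: x=[4.3808] v=[-1.7390]
Step 5: x=[4.2735] v=[-2.1457]
Step 6: x=[4.1468] v=[-2.5341]
Step 7: x=[4.0018] v=[-2.9008]
Step 8: x=[3.8397] v=[-3.2428]
Step 9: x=[3.6618] v=[-3.5571]
Step 10: x=[3.4698] v=[-3.8410]
Step 11: x=[3.2652] v=[-4.0921]
Step 12: x=[3.0498] v=[-4.3082]
Step 13: x=[2.8254] v=[-4.4875]
Step 14: x=[2.5940] v=[-4.6285]
Step 15: x=[2.3575] v=[-4.7300]
Step 16: x=[2.1179] v=[-4.7911]
Step 17: x=[1.8773] v=[-4.8112]
Step 18: x=[1.6378] v=[-4.7902]
Step 19: x=[1.4014] v=[-4.7283]
Step 20: x=[1.1701] v=[-4.6260]
Step 21: x=[0.9459] v=[-4.4842]
Step 22: x=[0.7307] v=[-4.3041]
Step 23: x=[0.5263] v=[-4.0873]
Step 24: x=[0.3345] v=[-3.8355]
Step 25: x=[0.1570] v=[-3.5510]
Step 26: x=[-0.0048] v=[-3.2362]
Step 27: x=[-0.1495] v=[-2.8937]
Step 28: x=[-0.2758] v=[-2.5265]
Step 29: x=[-0.3827] v=[-2.1377]
Step 30: x=[-0.4692] v=[-1.7307]
Step 31: x=[-0.5346] v=[-1.3089]
Step 32: x=[-0.5784] v=[-0.8759]
Step 33: x=[-0.6002] v=[-0.4354]
Step 34: x=[-0.5998] v=[0.0088]
First v>=0 after going negative at step 34, time=1.7000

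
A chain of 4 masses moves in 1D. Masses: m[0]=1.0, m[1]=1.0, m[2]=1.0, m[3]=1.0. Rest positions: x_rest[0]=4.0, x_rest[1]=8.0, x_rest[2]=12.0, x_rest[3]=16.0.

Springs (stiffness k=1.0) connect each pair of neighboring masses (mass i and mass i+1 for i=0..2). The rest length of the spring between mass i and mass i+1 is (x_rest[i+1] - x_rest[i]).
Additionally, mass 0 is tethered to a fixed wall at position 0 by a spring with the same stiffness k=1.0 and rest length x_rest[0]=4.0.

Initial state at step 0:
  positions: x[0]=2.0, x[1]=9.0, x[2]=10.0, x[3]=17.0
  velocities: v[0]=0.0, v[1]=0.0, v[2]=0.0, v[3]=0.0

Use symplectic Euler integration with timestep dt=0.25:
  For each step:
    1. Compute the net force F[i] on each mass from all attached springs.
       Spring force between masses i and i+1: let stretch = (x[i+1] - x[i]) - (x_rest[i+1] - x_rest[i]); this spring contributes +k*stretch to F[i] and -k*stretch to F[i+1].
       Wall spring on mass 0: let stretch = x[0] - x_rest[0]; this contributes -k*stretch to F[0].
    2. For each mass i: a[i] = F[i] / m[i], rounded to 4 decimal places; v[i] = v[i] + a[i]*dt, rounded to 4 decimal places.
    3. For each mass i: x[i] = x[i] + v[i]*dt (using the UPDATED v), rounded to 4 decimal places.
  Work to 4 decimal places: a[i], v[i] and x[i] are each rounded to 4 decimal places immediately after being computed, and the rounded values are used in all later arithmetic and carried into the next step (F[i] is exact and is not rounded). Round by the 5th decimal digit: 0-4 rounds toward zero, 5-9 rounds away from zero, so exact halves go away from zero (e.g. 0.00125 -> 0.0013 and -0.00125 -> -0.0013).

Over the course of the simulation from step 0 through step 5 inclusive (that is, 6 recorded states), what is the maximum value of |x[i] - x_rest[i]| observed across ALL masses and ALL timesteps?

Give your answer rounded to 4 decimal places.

Answer: 2.0083

Derivation:
Step 0: x=[2.0000 9.0000 10.0000 17.0000] v=[0.0000 0.0000 0.0000 0.0000]
Step 1: x=[2.3125 8.6250 10.3750 16.8125] v=[1.2500 -1.5000 1.5000 -0.7500]
Step 2: x=[2.8750 7.9649 11.0430 16.4727] v=[2.2500 -2.6406 2.6719 -1.3594]
Step 3: x=[3.5759 7.1790 11.8580 16.0435] v=[2.8037 -3.1436 3.2598 -1.7168]
Step 4: x=[4.2785 6.4604 12.6421 15.6027] v=[2.8105 -2.8746 3.1364 -1.7632]
Step 5: x=[4.8501 5.9917 13.2249 15.2269] v=[2.2864 -1.8747 2.3311 -1.5034]
Max displacement = 2.0083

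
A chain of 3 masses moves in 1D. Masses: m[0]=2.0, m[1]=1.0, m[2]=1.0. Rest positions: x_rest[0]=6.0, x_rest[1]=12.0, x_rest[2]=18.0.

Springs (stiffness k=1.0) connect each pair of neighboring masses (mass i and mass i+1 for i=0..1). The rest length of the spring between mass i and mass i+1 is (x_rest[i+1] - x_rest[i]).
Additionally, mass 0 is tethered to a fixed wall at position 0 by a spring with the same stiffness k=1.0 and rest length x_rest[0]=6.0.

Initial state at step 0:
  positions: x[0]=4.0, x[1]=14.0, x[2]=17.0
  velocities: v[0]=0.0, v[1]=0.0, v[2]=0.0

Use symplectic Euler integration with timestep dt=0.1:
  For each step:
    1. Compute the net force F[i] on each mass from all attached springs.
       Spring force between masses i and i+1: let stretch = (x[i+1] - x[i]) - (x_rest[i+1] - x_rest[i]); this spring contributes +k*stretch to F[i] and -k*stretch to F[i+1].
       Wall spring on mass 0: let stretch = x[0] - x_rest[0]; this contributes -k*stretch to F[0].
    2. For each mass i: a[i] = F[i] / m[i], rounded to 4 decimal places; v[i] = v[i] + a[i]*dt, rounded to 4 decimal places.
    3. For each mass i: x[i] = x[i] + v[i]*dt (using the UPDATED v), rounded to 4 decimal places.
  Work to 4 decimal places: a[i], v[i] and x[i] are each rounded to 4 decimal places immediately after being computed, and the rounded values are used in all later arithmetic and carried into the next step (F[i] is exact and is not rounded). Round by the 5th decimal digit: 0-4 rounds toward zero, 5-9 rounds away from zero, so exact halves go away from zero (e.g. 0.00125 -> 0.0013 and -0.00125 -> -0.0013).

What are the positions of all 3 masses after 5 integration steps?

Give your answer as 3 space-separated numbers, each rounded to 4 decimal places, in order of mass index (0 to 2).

Answer: 4.4277 13.0184 17.4158

Derivation:
Step 0: x=[4.0000 14.0000 17.0000] v=[0.0000 0.0000 0.0000]
Step 1: x=[4.0300 13.9300 17.0300] v=[0.3000 -0.7000 0.3000]
Step 2: x=[4.0894 13.7920 17.0890] v=[0.5935 -1.3800 0.5900]
Step 3: x=[4.1768 13.5899 17.1750] v=[0.8742 -2.0206 0.8603]
Step 4: x=[4.2904 13.3296 17.2852] v=[1.1360 -2.6034 1.1018]
Step 5: x=[4.4277 13.0184 17.4158] v=[1.3734 -3.1118 1.3062]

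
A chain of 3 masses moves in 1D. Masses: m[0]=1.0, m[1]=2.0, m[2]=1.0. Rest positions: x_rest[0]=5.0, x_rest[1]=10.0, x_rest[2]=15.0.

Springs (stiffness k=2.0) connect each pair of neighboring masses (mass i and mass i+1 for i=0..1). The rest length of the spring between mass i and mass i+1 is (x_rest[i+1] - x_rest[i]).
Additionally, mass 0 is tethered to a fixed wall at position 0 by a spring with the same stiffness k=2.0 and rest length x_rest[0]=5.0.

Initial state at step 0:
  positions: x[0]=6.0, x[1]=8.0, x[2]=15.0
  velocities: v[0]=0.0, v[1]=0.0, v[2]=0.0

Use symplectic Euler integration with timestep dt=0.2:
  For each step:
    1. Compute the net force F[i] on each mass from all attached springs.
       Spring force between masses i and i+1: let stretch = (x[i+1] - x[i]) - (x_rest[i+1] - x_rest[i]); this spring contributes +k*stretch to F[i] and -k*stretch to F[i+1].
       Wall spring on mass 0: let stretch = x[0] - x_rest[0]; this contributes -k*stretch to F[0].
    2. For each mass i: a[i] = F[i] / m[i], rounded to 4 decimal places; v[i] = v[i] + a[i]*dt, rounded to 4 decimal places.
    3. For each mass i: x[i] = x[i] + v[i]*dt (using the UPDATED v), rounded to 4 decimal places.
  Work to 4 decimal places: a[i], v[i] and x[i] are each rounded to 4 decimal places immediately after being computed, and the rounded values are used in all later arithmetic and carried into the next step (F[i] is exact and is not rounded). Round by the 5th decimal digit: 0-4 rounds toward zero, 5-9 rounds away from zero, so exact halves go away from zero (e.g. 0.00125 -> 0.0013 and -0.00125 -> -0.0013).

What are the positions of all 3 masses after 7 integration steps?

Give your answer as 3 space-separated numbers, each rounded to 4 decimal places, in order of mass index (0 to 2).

Step 0: x=[6.0000 8.0000 15.0000] v=[0.0000 0.0000 0.0000]
Step 1: x=[5.6800 8.2000 14.8400] v=[-1.6000 1.0000 -0.8000]
Step 2: x=[5.1072 8.5648 14.5488] v=[-2.8640 1.8240 -1.4560]
Step 3: x=[4.4024 9.0307 14.1789] v=[-3.5238 2.3293 -1.8496]
Step 4: x=[3.7157 9.5174 13.7971] v=[-3.4334 2.4333 -1.9089]
Step 5: x=[3.1959 9.9432 13.4729] v=[-2.5990 2.1289 -1.6208]
Step 6: x=[2.9602 10.2403 13.2664] v=[-1.1784 1.4854 -1.0327]
Step 7: x=[3.0701 10.3672 13.2178] v=[0.5496 0.6346 -0.2431]

Answer: 3.0701 10.3672 13.2178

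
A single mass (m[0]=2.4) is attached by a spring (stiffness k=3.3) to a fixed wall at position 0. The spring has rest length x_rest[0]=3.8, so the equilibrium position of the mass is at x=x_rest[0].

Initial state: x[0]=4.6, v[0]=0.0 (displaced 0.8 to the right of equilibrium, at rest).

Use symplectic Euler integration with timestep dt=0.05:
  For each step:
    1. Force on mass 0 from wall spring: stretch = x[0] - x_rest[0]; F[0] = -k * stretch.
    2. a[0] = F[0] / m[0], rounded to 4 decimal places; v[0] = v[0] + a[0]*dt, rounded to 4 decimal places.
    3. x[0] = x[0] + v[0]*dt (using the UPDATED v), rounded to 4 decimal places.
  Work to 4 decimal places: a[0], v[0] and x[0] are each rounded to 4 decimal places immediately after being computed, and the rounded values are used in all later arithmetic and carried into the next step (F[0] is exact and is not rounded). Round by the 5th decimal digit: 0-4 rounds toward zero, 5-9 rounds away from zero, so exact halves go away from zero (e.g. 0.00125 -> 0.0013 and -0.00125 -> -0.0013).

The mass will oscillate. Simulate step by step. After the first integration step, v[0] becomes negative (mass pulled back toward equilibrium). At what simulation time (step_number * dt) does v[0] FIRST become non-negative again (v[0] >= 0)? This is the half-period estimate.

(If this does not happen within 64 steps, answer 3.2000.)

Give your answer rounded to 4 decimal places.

Step 0: x=[4.6000] v=[0.0000]
Step 1: x=[4.5973] v=[-0.0550]
Step 2: x=[4.5918] v=[-0.1098]
Step 3: x=[4.5836] v=[-0.1642]
Step 4: x=[4.5727] v=[-0.2181]
Step 5: x=[4.5591] v=[-0.2712]
Step 6: x=[4.5429] v=[-0.3234]
Step 7: x=[4.5242] v=[-0.3745]
Step 8: x=[4.5030] v=[-0.4243]
Step 9: x=[4.4794] v=[-0.4726]
Step 10: x=[4.4534] v=[-0.5193]
Step 11: x=[4.4252] v=[-0.5642]
Step 12: x=[4.3948] v=[-0.6072]
Step 13: x=[4.3624] v=[-0.6481]
Step 14: x=[4.3281] v=[-0.6868]
Step 15: x=[4.2919] v=[-0.7231]
Step 16: x=[4.2541] v=[-0.7569]
Step 17: x=[4.2147] v=[-0.7881]
Step 18: x=[4.1739] v=[-0.8166]
Step 19: x=[4.1318] v=[-0.8423]
Step 20: x=[4.0885] v=[-0.8651]
Step 21: x=[4.0443] v=[-0.8849]
Step 22: x=[3.9992] v=[-0.9017]
Step 23: x=[3.9534] v=[-0.9154]
Step 24: x=[3.9071] v=[-0.9259]
Step 25: x=[3.8604] v=[-0.9333]
Step 26: x=[3.8135] v=[-0.9375]
Step 27: x=[3.7666] v=[-0.9384]
Step 28: x=[3.7198] v=[-0.9361]
Step 29: x=[3.6733] v=[-0.9306]
Step 30: x=[3.6272] v=[-0.9219]
Step 31: x=[3.5817] v=[-0.9100]
Step 32: x=[3.5370] v=[-0.8950]
Step 33: x=[3.4932] v=[-0.8769]
Step 34: x=[3.4504] v=[-0.8558]
Step 35: x=[3.4088] v=[-0.8318]
Step 36: x=[3.3686] v=[-0.8049]
Step 37: x=[3.3298] v=[-0.7752]
Step 38: x=[3.2927] v=[-0.7429]
Step 39: x=[3.2573] v=[-0.7080]
Step 40: x=[3.2238] v=[-0.6707]
Step 41: x=[3.1922] v=[-0.6311]
Step 42: x=[3.1627] v=[-0.5893]
Step 43: x=[3.1354] v=[-0.5455]
Step 44: x=[3.1104] v=[-0.4998]
Step 45: x=[3.0878] v=[-0.4524]
Step 46: x=[3.0676] v=[-0.4034]
Step 47: x=[3.0500] v=[-0.3530]
Step 48: x=[3.0349] v=[-0.3014]
Step 49: x=[3.0225] v=[-0.2488]
Step 50: x=[3.0127] v=[-0.1953]
Step 51: x=[3.0056] v=[-0.1412]
Step 52: x=[3.0013] v=[-0.0866]
Step 53: x=[2.9997] v=[-0.0317]
Step 54: x=[3.0009] v=[0.0233]
First v>=0 after going negative at step 54, time=2.7000

Answer: 2.7000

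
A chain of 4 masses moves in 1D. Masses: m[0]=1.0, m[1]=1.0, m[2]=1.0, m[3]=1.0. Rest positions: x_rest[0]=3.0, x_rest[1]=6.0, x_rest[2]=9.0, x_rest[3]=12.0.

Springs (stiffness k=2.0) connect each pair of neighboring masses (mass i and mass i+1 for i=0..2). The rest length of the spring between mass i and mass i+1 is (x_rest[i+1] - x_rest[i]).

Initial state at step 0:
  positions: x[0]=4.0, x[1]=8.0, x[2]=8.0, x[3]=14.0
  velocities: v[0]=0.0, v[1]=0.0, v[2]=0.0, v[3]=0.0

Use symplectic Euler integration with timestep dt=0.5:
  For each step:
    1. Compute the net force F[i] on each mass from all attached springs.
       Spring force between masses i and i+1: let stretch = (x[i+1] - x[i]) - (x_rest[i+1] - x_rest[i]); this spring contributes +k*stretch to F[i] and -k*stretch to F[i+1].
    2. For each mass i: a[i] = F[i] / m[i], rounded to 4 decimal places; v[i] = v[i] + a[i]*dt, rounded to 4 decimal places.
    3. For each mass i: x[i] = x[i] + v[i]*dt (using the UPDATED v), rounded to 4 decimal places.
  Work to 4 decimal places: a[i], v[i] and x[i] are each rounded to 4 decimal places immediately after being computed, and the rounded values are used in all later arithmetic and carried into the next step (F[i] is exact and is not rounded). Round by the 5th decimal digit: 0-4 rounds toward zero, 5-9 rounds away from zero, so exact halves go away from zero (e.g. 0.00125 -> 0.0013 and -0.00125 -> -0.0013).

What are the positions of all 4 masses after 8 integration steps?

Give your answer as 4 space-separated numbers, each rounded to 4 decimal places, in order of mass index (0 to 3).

Step 0: x=[4.0000 8.0000 8.0000 14.0000] v=[0.0000 0.0000 0.0000 0.0000]
Step 1: x=[4.5000 6.0000 11.0000 12.5000] v=[1.0000 -4.0000 6.0000 -3.0000]
Step 2: x=[4.2500 5.7500 12.2500 11.7500] v=[-0.5000 -0.5000 2.5000 -1.5000]
Step 3: x=[3.2500 8.0000 10.0000 12.7500] v=[-2.0000 4.5000 -4.5000 2.0000]
Step 4: x=[3.1250 8.8750 8.1250 13.8750] v=[-0.2500 1.7500 -3.7500 2.2500]
Step 5: x=[4.3750 6.5000 9.5000 13.6250] v=[2.5000 -4.7500 2.7500 -0.5000]
Step 6: x=[5.1875 4.5625 11.4375 12.8125] v=[1.6250 -3.8750 3.8750 -1.6250]
Step 7: x=[4.1875 6.3750 10.6250 12.8125] v=[-2.0000 3.6250 -1.6250 0.0000]
Step 8: x=[2.7813 9.2188 8.7813 13.2188] v=[-2.8125 5.6875 -3.6875 0.8125]

Answer: 2.7813 9.2188 8.7813 13.2188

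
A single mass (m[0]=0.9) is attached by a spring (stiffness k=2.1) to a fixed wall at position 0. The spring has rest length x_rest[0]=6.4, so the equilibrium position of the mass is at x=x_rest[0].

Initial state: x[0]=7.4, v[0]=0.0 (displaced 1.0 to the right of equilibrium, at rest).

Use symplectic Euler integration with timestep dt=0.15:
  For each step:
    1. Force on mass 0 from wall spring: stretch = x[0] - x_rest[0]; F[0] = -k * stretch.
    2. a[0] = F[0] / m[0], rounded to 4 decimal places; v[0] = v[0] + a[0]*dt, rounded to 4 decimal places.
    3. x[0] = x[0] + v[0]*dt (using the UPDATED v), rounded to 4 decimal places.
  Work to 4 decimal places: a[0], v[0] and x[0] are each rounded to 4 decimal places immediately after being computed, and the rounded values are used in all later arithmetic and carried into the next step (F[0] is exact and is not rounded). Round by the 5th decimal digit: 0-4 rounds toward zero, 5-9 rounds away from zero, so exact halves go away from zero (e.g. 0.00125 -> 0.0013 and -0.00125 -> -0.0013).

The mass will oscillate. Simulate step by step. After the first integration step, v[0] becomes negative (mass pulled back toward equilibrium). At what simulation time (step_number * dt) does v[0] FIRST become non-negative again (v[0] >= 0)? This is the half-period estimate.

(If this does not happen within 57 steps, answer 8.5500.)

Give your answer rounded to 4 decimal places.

Answer: 2.1000

Derivation:
Step 0: x=[7.4000] v=[0.0000]
Step 1: x=[7.3475] v=[-0.3500]
Step 2: x=[7.2453] v=[-0.6816]
Step 3: x=[7.0987] v=[-0.9775]
Step 4: x=[6.9154] v=[-1.2220]
Step 5: x=[6.7050] v=[-1.4024]
Step 6: x=[6.4786] v=[-1.5092]
Step 7: x=[6.2481] v=[-1.5367]
Step 8: x=[6.0256] v=[-1.4835]
Step 9: x=[5.8227] v=[-1.3525]
Step 10: x=[5.6501] v=[-1.1505]
Step 11: x=[5.5169] v=[-0.8880]
Step 12: x=[5.4301] v=[-0.5789]
Step 13: x=[5.3942] v=[-0.2394]
Step 14: x=[5.4111] v=[0.1126]
First v>=0 after going negative at step 14, time=2.1000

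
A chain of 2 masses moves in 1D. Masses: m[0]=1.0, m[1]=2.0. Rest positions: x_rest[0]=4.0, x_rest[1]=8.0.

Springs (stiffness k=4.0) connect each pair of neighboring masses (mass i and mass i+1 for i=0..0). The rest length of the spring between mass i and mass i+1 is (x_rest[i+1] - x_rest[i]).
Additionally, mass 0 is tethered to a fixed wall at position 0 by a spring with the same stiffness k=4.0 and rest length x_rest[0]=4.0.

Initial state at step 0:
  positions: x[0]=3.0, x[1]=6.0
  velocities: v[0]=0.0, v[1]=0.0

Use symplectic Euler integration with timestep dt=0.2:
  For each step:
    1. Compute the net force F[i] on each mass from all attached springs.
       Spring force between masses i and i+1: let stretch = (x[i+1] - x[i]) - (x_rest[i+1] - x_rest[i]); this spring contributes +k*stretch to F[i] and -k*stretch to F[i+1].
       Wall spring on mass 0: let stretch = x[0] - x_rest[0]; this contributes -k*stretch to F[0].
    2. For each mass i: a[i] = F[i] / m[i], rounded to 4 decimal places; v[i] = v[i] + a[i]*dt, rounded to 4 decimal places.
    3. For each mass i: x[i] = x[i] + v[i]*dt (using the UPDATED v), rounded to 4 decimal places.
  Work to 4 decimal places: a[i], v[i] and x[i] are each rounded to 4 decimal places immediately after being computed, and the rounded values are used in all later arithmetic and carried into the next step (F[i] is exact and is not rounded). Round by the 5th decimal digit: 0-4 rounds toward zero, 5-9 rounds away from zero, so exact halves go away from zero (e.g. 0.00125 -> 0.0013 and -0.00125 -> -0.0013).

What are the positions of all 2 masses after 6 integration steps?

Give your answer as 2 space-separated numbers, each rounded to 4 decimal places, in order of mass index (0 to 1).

Step 0: x=[3.0000 6.0000] v=[0.0000 0.0000]
Step 1: x=[3.0000 6.0800] v=[0.0000 0.4000]
Step 2: x=[3.0128 6.2336] v=[0.0640 0.7680]
Step 3: x=[3.0589 6.4495] v=[0.2304 1.0797]
Step 4: x=[3.1581 6.7142] v=[0.4958 1.3235]
Step 5: x=[3.3209 7.0144] v=[0.8142 1.5011]
Step 6: x=[3.5434 7.3391] v=[1.1123 1.6237]

Answer: 3.5434 7.3391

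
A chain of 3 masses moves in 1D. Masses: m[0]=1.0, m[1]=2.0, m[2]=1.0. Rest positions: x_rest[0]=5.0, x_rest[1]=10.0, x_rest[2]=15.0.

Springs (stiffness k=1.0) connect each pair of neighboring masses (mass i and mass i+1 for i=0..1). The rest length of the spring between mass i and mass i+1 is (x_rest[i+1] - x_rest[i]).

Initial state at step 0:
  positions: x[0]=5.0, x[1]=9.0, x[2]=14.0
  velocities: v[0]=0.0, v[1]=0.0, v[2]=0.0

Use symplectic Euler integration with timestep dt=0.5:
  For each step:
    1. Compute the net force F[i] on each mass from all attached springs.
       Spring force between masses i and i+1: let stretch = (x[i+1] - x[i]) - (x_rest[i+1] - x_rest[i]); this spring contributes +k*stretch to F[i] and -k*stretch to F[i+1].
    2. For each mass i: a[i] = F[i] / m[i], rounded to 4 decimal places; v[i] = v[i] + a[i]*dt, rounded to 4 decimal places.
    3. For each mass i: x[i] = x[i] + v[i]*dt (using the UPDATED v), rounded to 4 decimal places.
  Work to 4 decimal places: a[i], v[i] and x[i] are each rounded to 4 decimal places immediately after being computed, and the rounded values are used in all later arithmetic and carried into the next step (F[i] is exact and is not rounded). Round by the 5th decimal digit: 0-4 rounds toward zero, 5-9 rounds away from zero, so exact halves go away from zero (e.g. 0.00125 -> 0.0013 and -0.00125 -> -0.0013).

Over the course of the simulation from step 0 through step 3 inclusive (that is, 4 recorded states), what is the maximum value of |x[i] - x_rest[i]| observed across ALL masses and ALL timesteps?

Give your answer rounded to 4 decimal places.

Answer: 1.0703

Derivation:
Step 0: x=[5.0000 9.0000 14.0000] v=[0.0000 0.0000 0.0000]
Step 1: x=[4.7500 9.1250 14.0000] v=[-0.5000 0.2500 0.0000]
Step 2: x=[4.3438 9.3125 14.0313] v=[-0.8125 0.3750 0.0625]
Step 3: x=[3.9297 9.4688 14.1329] v=[-0.8282 0.3125 0.2031]
Max displacement = 1.0703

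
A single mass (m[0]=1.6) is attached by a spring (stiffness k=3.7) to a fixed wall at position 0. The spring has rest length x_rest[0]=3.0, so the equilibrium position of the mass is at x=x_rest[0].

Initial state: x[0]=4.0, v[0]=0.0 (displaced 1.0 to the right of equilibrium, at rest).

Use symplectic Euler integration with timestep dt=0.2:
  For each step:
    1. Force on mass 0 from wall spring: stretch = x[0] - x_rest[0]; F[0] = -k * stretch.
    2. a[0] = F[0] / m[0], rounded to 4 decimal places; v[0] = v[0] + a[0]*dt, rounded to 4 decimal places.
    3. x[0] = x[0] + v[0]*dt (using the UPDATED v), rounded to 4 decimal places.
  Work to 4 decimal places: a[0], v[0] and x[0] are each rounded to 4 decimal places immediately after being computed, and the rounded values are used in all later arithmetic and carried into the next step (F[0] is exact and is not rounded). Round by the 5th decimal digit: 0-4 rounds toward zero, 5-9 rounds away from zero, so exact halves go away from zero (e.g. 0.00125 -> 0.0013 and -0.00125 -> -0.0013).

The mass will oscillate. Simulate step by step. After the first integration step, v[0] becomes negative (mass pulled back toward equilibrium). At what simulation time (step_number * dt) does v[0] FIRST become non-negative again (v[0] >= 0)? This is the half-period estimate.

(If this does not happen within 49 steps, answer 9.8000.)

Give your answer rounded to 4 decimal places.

Answer: 2.2000

Derivation:
Step 0: x=[4.0000] v=[0.0000]
Step 1: x=[3.9075] v=[-0.4625]
Step 2: x=[3.7311] v=[-0.8822]
Step 3: x=[3.4870] v=[-1.2203]
Step 4: x=[3.1979] v=[-1.4455]
Step 5: x=[2.8905] v=[-1.5370]
Step 6: x=[2.5932] v=[-1.4864]
Step 7: x=[2.3335] v=[-1.2983]
Step 8: x=[2.1355] v=[-0.9900]
Step 9: x=[2.0175] v=[-0.5902]
Step 10: x=[1.9903] v=[-0.1358]
Step 11: x=[2.0565] v=[0.3312]
First v>=0 after going negative at step 11, time=2.2000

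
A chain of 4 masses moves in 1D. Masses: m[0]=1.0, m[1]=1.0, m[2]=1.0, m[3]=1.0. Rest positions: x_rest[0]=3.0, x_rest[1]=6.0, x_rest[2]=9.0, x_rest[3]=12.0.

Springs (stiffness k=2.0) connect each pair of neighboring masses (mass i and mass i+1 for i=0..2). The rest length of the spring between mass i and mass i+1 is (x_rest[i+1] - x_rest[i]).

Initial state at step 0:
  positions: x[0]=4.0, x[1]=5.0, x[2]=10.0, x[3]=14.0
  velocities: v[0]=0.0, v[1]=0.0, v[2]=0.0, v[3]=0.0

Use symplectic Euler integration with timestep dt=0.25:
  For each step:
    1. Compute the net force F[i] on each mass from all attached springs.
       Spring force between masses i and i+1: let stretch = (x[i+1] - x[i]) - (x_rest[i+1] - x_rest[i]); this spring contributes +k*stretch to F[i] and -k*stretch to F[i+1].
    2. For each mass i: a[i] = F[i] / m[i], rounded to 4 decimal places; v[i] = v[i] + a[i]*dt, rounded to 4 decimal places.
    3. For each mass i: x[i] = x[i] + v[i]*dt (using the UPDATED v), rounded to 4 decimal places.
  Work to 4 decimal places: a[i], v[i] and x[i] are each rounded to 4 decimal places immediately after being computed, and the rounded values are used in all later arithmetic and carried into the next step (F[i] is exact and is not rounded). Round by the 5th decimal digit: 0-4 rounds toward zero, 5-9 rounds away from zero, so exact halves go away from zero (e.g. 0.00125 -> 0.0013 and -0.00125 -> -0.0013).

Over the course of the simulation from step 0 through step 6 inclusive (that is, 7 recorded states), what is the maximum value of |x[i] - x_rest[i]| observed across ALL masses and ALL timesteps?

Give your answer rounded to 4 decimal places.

Answer: 2.0709

Derivation:
Step 0: x=[4.0000 5.0000 10.0000 14.0000] v=[0.0000 0.0000 0.0000 0.0000]
Step 1: x=[3.7500 5.5000 9.8750 13.8750] v=[-1.0000 2.0000 -0.5000 -0.5000]
Step 2: x=[3.3438 6.3281 9.7031 13.6250] v=[-1.6250 3.3125 -0.6875 -1.0000]
Step 3: x=[2.9356 7.2051 9.5996 13.2598] v=[-1.6329 3.5079 -0.4141 -1.4610]
Step 4: x=[2.6861 7.8477 9.6543 12.8120] v=[-0.9982 2.5704 0.2188 -1.7911]
Step 5: x=[2.7068 8.0709 9.8779 12.3445] v=[0.0826 0.8929 0.8944 -1.8700]
Step 6: x=[3.0230 7.8495 10.1840 11.9437] v=[1.2647 -0.8857 1.2242 -1.6033]
Max displacement = 2.0709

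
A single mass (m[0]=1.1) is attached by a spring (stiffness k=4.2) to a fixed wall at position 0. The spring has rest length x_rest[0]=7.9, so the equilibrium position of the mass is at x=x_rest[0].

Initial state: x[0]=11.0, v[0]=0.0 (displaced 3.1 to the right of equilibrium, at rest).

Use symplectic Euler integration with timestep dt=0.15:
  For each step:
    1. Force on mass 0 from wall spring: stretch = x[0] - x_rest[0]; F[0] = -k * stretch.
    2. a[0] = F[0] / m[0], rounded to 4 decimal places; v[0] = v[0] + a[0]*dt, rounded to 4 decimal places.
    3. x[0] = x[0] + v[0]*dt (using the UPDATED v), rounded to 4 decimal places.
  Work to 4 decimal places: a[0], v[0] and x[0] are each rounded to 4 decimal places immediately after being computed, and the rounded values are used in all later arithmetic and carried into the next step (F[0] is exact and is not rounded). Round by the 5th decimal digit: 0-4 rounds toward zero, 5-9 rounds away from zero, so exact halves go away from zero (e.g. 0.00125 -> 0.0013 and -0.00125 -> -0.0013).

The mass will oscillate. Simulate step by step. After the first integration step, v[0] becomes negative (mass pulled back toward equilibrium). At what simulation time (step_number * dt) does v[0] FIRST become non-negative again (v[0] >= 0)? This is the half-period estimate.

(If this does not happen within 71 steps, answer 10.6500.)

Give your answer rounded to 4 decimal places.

Step 0: x=[11.0000] v=[0.0000]
Step 1: x=[10.7337] v=[-1.7755]
Step 2: x=[10.2239] v=[-3.3984]
Step 3: x=[9.5145] v=[-4.7294]
Step 4: x=[8.6664] v=[-5.6541]
Step 5: x=[7.7525] v=[-6.0930]
Step 6: x=[6.8512] v=[-6.0085]
Step 7: x=[6.0400] v=[-5.4078]
Step 8: x=[5.3886] v=[-4.3425]
Step 9: x=[4.9530] v=[-2.9042]
Step 10: x=[4.7705] v=[-1.2164]
Step 11: x=[4.8569] v=[0.5760]
First v>=0 after going negative at step 11, time=1.6500

Answer: 1.6500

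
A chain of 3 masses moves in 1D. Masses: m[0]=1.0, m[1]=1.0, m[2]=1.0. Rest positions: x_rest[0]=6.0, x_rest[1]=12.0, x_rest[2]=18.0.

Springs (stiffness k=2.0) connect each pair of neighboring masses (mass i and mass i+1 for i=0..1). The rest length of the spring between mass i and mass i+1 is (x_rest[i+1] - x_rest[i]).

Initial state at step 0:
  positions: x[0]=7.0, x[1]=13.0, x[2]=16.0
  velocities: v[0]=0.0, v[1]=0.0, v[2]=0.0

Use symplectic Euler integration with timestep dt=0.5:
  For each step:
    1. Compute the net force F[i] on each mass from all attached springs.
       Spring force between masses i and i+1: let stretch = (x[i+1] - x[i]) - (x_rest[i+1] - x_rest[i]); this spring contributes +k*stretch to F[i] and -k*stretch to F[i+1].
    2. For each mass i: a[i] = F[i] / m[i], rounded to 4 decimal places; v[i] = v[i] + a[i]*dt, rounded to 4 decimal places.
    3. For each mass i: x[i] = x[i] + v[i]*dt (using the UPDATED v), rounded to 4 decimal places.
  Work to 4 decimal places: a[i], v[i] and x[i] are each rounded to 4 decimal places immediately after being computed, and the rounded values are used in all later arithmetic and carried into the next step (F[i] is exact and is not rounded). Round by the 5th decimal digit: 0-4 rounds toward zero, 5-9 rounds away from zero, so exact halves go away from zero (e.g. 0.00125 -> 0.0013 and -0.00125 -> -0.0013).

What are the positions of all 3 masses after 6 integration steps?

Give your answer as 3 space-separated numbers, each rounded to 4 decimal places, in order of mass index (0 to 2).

Step 0: x=[7.0000 13.0000 16.0000] v=[0.0000 0.0000 0.0000]
Step 1: x=[7.0000 11.5000 17.5000] v=[0.0000 -3.0000 3.0000]
Step 2: x=[6.2500 10.7500 19.0000] v=[-1.5000 -1.5000 3.0000]
Step 3: x=[4.7500 11.8750 19.3750] v=[-3.0000 2.2500 0.7500]
Step 4: x=[3.8125 13.1875 19.0000] v=[-1.8750 2.6250 -0.7500]
Step 5: x=[4.5625 12.7188 18.7188] v=[1.5000 -0.9375 -0.5625]
Step 6: x=[6.3907 11.1719 18.4376] v=[3.6563 -3.0938 -0.5625]

Answer: 6.3907 11.1719 18.4376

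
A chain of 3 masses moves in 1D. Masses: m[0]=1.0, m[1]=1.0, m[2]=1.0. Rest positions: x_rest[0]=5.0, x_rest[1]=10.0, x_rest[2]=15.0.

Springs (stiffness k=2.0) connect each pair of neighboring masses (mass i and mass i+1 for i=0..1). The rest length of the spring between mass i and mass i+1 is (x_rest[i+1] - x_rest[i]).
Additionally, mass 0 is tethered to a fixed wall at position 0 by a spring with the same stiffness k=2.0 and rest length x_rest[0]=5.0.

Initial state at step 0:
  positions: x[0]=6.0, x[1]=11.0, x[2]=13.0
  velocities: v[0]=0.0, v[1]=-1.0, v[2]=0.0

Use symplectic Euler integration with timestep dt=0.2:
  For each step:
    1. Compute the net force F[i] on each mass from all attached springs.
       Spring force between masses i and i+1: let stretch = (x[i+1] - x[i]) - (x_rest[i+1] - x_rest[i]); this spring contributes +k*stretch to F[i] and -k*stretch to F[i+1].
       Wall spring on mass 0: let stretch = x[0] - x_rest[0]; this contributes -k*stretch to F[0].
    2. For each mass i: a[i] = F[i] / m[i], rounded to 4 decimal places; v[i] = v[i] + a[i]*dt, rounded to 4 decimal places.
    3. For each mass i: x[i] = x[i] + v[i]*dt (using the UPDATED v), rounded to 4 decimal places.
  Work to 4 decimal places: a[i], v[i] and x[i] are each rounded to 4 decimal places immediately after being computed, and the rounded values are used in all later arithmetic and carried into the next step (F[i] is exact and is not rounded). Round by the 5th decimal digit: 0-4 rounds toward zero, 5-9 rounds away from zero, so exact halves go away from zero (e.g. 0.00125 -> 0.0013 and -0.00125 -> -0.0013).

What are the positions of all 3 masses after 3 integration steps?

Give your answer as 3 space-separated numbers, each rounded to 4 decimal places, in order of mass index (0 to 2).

Step 0: x=[6.0000 11.0000 13.0000] v=[0.0000 -1.0000 0.0000]
Step 1: x=[5.9200 10.5600 13.2400] v=[-0.4000 -2.2000 1.2000]
Step 2: x=[5.7376 9.9632 13.6656] v=[-0.9120 -2.9840 2.1280]
Step 3: x=[5.4342 9.3245 14.1950] v=[-1.5168 -3.1933 2.6470]

Answer: 5.4342 9.3245 14.1950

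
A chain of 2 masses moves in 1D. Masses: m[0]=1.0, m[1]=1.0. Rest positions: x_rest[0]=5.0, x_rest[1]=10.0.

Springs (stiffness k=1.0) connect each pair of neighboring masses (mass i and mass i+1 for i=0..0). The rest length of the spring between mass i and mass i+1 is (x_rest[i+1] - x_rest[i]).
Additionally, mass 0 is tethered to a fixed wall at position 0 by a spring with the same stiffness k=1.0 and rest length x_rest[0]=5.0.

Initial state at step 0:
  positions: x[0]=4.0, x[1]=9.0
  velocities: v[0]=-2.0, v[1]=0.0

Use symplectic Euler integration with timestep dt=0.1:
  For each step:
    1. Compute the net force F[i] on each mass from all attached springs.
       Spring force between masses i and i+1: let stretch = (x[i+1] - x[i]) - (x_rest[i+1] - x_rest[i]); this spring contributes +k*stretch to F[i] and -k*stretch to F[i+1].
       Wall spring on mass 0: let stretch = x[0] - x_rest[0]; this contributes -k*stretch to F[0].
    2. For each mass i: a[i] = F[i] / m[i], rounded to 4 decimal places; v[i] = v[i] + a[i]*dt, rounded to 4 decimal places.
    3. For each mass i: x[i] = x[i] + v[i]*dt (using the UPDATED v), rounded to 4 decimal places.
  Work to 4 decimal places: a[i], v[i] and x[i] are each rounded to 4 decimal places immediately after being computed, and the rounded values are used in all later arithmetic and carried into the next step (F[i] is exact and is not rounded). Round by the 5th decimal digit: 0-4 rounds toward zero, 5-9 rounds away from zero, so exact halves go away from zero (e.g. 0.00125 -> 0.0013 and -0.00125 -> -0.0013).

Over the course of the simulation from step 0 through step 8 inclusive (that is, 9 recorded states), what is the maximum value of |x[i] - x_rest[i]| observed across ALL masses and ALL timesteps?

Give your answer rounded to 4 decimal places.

Step 0: x=[4.0000 9.0000] v=[-2.0000 0.0000]
Step 1: x=[3.8100 9.0000] v=[-1.9000 0.0000]
Step 2: x=[3.6338 8.9981] v=[-1.7620 -0.0190]
Step 3: x=[3.4749 8.9926] v=[-1.5890 -0.0554]
Step 4: x=[3.3364 8.9819] v=[-1.3847 -0.1072]
Step 5: x=[3.2210 8.9647] v=[-1.1538 -0.1718]
Step 6: x=[3.1309 8.9401] v=[-0.9015 -0.2462]
Step 7: x=[3.0675 8.9074] v=[-0.6337 -0.3271]
Step 8: x=[3.0319 8.8663] v=[-0.3565 -0.4111]
Max displacement = 1.9681

Answer: 1.9681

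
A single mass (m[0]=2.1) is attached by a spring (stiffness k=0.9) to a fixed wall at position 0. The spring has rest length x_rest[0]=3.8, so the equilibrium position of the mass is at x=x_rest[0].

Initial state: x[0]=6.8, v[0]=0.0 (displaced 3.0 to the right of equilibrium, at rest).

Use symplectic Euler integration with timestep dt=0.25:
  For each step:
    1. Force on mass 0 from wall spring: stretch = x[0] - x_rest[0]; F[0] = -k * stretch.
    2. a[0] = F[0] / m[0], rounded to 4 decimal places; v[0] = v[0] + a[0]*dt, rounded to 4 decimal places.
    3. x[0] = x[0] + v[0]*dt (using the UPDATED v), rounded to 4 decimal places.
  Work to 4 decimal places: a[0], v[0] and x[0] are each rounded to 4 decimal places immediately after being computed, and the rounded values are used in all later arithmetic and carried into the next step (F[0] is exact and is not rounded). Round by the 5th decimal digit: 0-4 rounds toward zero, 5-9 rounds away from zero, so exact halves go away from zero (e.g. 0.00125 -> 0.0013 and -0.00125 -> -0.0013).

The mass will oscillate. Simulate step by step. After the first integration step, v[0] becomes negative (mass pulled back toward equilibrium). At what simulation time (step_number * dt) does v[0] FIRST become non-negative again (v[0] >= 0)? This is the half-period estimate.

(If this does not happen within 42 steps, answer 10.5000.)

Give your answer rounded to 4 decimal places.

Step 0: x=[6.8000] v=[0.0000]
Step 1: x=[6.7197] v=[-0.3214]
Step 2: x=[6.5612] v=[-0.6342]
Step 3: x=[6.3287] v=[-0.9301]
Step 4: x=[6.0285] v=[-1.2010]
Step 5: x=[5.6686] v=[-1.4398]
Step 6: x=[5.2586] v=[-1.6400]
Step 7: x=[4.8095] v=[-1.7963]
Step 8: x=[4.3334] v=[-1.9045]
Step 9: x=[3.8430] v=[-1.9617]
Step 10: x=[3.3514] v=[-1.9663]
Step 11: x=[2.8719] v=[-1.9182]
Step 12: x=[2.4172] v=[-1.8188]
Step 13: x=[1.9995] v=[-1.6707]
Step 14: x=[1.6301] v=[-1.4778]
Step 15: x=[1.3188] v=[-1.2453]
Step 16: x=[1.0739] v=[-0.9795]
Step 17: x=[0.9021] v=[-0.6874]
Step 18: x=[0.8079] v=[-0.3769]
Step 19: x=[0.7938] v=[-0.0563]
Step 20: x=[0.8603] v=[0.2658]
First v>=0 after going negative at step 20, time=5.0000

Answer: 5.0000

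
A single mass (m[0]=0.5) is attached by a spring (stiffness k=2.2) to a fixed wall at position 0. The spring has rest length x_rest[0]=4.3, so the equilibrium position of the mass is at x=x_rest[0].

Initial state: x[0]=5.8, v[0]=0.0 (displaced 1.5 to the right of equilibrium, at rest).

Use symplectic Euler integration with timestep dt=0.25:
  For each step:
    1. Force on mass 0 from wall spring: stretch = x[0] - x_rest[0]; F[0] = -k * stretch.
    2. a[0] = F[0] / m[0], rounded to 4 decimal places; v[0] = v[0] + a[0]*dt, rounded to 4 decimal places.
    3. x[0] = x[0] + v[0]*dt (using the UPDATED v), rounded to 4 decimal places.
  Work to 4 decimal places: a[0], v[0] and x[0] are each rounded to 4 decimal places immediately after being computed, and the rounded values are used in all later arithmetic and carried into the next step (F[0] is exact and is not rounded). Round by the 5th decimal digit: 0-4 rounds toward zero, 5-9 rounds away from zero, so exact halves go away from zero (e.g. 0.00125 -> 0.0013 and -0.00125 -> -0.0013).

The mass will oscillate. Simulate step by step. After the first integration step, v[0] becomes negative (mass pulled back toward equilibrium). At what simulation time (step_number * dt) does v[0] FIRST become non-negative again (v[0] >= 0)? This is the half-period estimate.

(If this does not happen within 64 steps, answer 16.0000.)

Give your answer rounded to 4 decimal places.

Answer: 1.5000

Derivation:
Step 0: x=[5.8000] v=[0.0000]
Step 1: x=[5.3875] v=[-1.6500]
Step 2: x=[4.6759] v=[-2.8463]
Step 3: x=[3.8610] v=[-3.2598]
Step 4: x=[3.1668] v=[-2.7769]
Step 5: x=[2.7842] v=[-1.5304]
Step 6: x=[2.8185] v=[0.1370]
First v>=0 after going negative at step 6, time=1.5000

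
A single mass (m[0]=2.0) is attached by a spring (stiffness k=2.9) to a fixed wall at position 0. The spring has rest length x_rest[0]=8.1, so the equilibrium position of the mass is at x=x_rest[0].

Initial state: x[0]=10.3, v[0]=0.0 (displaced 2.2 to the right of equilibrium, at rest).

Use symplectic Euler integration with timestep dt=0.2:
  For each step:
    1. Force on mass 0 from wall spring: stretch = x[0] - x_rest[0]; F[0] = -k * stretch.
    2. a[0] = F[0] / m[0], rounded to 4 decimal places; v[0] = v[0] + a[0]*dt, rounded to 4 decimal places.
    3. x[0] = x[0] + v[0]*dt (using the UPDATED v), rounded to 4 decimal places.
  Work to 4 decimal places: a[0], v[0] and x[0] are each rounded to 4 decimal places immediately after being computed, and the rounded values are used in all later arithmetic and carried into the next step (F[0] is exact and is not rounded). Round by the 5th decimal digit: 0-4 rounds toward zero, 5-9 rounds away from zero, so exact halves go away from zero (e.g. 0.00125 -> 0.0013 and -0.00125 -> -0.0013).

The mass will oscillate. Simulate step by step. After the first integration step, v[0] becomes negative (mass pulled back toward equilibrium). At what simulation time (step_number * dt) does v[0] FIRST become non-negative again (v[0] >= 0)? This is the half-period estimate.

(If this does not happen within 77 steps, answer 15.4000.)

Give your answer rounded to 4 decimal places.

Step 0: x=[10.3000] v=[0.0000]
Step 1: x=[10.1724] v=[-0.6380]
Step 2: x=[9.9246] v=[-1.2390]
Step 3: x=[9.5710] v=[-1.7681]
Step 4: x=[9.1321] v=[-2.1947]
Step 5: x=[8.6333] v=[-2.4940]
Step 6: x=[8.1036] v=[-2.6487]
Step 7: x=[7.5737] v=[-2.6497]
Step 8: x=[7.0743] v=[-2.4971]
Step 9: x=[6.6344] v=[-2.1996]
Step 10: x=[6.2795] v=[-1.7746]
Step 11: x=[6.0302] v=[-1.2467]
Step 12: x=[5.9009] v=[-0.6465]
Step 13: x=[5.8991] v=[-0.0088]
Step 14: x=[6.0250] v=[0.6295]
First v>=0 after going negative at step 14, time=2.8000

Answer: 2.8000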